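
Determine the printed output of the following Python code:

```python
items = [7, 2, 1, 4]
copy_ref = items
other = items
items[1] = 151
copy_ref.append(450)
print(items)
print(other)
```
[7, 151, 1, 4, 450]
[7, 151, 1, 4, 450]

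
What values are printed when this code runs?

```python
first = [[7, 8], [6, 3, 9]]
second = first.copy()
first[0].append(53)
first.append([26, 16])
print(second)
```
[[7, 8, 53], [6, 3, 9]]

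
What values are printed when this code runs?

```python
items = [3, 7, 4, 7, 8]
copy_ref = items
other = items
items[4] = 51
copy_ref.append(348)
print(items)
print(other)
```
[3, 7, 4, 7, 51, 348]
[3, 7, 4, 7, 51, 348]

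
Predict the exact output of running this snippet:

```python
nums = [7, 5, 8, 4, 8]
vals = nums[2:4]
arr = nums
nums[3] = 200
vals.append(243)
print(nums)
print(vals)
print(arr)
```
[7, 5, 8, 200, 8]
[8, 4, 243]
[7, 5, 8, 200, 8]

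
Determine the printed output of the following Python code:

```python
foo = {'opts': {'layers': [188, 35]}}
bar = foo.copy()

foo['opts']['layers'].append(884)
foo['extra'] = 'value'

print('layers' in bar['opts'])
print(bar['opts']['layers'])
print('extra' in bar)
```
True
[188, 35, 884]
False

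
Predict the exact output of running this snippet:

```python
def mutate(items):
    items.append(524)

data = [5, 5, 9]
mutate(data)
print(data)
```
[5, 5, 9, 524]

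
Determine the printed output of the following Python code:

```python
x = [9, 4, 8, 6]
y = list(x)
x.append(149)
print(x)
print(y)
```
[9, 4, 8, 6, 149]
[9, 4, 8, 6]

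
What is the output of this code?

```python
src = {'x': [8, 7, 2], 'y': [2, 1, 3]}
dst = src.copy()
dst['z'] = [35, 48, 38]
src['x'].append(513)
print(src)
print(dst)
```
{'x': [8, 7, 2, 513], 'y': [2, 1, 3]}
{'x': [8, 7, 2, 513], 'y': [2, 1, 3], 'z': [35, 48, 38]}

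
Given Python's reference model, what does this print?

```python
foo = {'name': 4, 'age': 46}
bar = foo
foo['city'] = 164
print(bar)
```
{'name': 4, 'age': 46, 'city': 164}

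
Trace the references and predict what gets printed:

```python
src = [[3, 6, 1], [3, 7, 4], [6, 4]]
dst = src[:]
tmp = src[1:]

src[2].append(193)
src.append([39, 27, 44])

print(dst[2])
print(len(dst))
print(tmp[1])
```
[6, 4, 193]
3
[6, 4, 193]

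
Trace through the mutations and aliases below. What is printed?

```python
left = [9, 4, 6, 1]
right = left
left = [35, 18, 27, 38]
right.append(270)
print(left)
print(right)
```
[35, 18, 27, 38]
[9, 4, 6, 1, 270]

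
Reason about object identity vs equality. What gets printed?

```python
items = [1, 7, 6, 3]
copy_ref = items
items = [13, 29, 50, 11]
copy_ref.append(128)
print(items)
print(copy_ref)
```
[13, 29, 50, 11]
[1, 7, 6, 3, 128]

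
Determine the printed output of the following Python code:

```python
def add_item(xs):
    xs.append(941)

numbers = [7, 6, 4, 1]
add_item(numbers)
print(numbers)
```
[7, 6, 4, 1, 941]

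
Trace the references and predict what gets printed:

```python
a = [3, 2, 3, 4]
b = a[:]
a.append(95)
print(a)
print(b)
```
[3, 2, 3, 4, 95]
[3, 2, 3, 4]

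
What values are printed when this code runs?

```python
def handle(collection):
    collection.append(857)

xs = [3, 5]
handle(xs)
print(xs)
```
[3, 5, 857]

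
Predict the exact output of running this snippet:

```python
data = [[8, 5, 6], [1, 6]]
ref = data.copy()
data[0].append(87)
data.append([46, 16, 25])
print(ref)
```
[[8, 5, 6, 87], [1, 6]]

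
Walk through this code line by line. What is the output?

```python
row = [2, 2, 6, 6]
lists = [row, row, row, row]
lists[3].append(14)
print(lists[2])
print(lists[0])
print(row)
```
[2, 2, 6, 6, 14]
[2, 2, 6, 6, 14]
[2, 2, 6, 6, 14]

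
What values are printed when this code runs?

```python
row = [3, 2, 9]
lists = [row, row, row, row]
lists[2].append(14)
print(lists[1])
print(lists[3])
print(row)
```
[3, 2, 9, 14]
[3, 2, 9, 14]
[3, 2, 9, 14]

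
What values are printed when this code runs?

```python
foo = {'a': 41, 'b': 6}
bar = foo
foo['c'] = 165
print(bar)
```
{'a': 41, 'b': 6, 'c': 165}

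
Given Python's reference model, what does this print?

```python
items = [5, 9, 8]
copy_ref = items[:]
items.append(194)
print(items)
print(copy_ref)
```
[5, 9, 8, 194]
[5, 9, 8]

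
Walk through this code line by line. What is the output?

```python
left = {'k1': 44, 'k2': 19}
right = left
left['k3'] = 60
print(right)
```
{'k1': 44, 'k2': 19, 'k3': 60}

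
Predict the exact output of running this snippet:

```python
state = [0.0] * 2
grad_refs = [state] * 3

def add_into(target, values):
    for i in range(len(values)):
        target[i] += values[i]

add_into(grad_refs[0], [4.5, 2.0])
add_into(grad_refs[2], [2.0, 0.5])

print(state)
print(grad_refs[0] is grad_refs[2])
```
[6.5, 2.5]
True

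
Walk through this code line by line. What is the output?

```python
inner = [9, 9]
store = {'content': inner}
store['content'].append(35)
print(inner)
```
[9, 9, 35]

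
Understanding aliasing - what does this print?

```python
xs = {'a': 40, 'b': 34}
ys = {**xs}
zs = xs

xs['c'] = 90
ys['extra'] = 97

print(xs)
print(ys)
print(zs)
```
{'a': 40, 'b': 34, 'c': 90}
{'a': 40, 'b': 34, 'extra': 97}
{'a': 40, 'b': 34, 'c': 90}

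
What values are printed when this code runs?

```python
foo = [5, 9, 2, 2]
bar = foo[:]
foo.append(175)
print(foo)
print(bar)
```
[5, 9, 2, 2, 175]
[5, 9, 2, 2]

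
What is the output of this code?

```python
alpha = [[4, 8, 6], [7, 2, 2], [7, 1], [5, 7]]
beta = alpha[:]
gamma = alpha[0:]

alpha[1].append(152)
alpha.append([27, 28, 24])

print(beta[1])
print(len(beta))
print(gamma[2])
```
[7, 2, 2, 152]
4
[7, 1]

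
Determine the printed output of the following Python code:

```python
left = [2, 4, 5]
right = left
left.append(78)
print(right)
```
[2, 4, 5, 78]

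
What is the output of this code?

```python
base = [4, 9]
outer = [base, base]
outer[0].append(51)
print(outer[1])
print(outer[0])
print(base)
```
[4, 9, 51]
[4, 9, 51]
[4, 9, 51]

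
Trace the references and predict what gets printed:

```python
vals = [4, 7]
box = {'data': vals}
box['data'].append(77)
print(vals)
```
[4, 7, 77]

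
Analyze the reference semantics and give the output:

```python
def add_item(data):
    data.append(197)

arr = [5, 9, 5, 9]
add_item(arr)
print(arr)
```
[5, 9, 5, 9, 197]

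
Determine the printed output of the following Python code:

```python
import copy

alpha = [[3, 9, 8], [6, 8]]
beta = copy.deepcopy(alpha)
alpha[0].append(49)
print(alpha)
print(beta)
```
[[3, 9, 8, 49], [6, 8]]
[[3, 9, 8], [6, 8]]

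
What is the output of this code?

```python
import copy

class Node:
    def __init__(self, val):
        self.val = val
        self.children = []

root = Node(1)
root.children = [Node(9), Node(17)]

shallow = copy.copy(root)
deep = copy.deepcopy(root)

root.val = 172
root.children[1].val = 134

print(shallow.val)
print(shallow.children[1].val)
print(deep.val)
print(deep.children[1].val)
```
1
134
1
17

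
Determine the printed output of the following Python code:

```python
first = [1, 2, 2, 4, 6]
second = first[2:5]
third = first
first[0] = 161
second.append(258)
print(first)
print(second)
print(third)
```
[161, 2, 2, 4, 6]
[2, 4, 6, 258]
[161, 2, 2, 4, 6]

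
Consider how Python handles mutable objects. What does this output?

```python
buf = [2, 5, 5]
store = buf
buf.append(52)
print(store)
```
[2, 5, 5, 52]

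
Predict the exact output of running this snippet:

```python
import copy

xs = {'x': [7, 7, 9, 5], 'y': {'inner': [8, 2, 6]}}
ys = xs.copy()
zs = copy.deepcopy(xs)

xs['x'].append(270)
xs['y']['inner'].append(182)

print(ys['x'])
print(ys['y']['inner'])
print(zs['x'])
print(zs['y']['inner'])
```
[7, 7, 9, 5, 270]
[8, 2, 6, 182]
[7, 7, 9, 5]
[8, 2, 6]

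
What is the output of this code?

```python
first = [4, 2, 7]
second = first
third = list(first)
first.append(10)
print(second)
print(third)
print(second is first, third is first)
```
[4, 2, 7, 10]
[4, 2, 7]
True False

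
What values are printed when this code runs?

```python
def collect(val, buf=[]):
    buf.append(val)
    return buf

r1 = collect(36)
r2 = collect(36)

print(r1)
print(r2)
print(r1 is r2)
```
[36, 36]
[36, 36]
True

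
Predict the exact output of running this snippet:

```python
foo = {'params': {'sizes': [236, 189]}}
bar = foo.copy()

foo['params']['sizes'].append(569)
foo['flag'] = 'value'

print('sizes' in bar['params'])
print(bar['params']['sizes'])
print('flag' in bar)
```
True
[236, 189, 569]
False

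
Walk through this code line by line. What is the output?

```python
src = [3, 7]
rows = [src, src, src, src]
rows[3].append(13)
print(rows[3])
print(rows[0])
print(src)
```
[3, 7, 13]
[3, 7, 13]
[3, 7, 13]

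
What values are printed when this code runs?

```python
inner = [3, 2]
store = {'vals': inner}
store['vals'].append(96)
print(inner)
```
[3, 2, 96]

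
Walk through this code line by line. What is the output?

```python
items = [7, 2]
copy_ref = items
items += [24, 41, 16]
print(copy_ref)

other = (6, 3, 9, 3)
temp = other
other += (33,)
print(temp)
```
[7, 2, 24, 41, 16]
(6, 3, 9, 3)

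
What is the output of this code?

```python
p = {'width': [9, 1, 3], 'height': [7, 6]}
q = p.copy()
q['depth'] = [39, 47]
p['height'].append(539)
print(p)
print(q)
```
{'width': [9, 1, 3], 'height': [7, 6, 539]}
{'width': [9, 1, 3], 'height': [7, 6, 539], 'depth': [39, 47]}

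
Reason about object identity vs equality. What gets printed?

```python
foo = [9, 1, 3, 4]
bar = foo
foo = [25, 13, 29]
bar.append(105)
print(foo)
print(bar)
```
[25, 13, 29]
[9, 1, 3, 4, 105]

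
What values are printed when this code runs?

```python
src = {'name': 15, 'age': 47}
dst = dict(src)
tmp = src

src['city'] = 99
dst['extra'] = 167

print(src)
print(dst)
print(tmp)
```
{'name': 15, 'age': 47, 'city': 99}
{'name': 15, 'age': 47, 'extra': 167}
{'name': 15, 'age': 47, 'city': 99}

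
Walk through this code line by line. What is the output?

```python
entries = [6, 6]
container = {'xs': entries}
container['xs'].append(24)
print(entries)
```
[6, 6, 24]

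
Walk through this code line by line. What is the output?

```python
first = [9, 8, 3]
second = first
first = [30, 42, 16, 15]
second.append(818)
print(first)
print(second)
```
[30, 42, 16, 15]
[9, 8, 3, 818]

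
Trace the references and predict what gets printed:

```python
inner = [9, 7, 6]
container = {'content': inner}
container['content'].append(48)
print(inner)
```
[9, 7, 6, 48]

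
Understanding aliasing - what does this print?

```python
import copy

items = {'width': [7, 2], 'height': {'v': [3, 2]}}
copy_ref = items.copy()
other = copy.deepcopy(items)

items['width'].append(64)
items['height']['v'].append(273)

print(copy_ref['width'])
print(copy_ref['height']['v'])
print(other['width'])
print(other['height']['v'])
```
[7, 2, 64]
[3, 2, 273]
[7, 2]
[3, 2]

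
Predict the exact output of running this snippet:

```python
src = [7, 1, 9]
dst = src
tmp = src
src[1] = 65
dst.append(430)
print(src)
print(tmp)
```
[7, 65, 9, 430]
[7, 65, 9, 430]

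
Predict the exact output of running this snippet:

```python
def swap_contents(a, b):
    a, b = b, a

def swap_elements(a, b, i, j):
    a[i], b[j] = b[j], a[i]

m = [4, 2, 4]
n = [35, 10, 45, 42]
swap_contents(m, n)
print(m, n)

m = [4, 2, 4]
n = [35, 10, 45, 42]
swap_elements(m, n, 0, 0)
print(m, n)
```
[4, 2, 4] [35, 10, 45, 42]
[35, 2, 4] [4, 10, 45, 42]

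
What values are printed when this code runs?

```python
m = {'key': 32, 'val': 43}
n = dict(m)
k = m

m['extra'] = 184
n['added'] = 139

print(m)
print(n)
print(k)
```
{'key': 32, 'val': 43, 'extra': 184}
{'key': 32, 'val': 43, 'added': 139}
{'key': 32, 'val': 43, 'extra': 184}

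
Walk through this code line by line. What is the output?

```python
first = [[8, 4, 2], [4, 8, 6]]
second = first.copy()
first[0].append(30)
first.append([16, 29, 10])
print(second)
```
[[8, 4, 2, 30], [4, 8, 6]]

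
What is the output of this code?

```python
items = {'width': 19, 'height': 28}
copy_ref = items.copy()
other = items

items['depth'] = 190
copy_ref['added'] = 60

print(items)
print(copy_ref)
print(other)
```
{'width': 19, 'height': 28, 'depth': 190}
{'width': 19, 'height': 28, 'added': 60}
{'width': 19, 'height': 28, 'depth': 190}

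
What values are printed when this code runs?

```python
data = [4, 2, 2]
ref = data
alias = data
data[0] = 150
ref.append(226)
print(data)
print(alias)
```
[150, 2, 2, 226]
[150, 2, 2, 226]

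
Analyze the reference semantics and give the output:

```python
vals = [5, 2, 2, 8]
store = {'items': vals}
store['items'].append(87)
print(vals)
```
[5, 2, 2, 8, 87]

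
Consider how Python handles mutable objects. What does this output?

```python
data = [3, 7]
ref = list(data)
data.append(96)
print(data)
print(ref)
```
[3, 7, 96]
[3, 7]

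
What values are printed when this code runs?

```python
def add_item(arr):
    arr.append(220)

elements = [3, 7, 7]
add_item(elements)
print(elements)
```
[3, 7, 7, 220]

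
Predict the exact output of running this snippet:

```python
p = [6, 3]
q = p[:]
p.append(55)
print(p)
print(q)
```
[6, 3, 55]
[6, 3]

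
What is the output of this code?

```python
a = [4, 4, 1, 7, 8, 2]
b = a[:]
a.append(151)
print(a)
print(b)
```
[4, 4, 1, 7, 8, 2, 151]
[4, 4, 1, 7, 8, 2]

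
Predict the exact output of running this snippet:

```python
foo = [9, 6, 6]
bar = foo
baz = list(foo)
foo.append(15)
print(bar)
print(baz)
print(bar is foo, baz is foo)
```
[9, 6, 6, 15]
[9, 6, 6]
True False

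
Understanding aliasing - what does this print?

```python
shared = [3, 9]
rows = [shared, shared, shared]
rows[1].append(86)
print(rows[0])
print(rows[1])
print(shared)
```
[3, 9, 86]
[3, 9, 86]
[3, 9, 86]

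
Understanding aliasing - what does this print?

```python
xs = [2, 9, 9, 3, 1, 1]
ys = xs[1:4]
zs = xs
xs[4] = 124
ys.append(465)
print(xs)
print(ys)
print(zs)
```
[2, 9, 9, 3, 124, 1]
[9, 9, 3, 465]
[2, 9, 9, 3, 124, 1]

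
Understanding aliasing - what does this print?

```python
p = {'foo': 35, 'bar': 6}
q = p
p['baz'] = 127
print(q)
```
{'foo': 35, 'bar': 6, 'baz': 127}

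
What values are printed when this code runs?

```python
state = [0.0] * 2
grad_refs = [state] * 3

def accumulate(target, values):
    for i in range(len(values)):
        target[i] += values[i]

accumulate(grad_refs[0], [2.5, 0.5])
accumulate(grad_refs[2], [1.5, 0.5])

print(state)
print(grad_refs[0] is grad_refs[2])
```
[4.0, 1.0]
True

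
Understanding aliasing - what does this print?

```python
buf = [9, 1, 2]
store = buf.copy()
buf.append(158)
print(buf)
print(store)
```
[9, 1, 2, 158]
[9, 1, 2]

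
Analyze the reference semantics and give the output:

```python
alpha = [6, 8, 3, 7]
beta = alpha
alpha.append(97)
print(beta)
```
[6, 8, 3, 7, 97]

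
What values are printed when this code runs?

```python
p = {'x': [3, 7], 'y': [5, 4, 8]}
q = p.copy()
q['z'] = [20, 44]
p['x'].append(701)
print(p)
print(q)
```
{'x': [3, 7, 701], 'y': [5, 4, 8]}
{'x': [3, 7, 701], 'y': [5, 4, 8], 'z': [20, 44]}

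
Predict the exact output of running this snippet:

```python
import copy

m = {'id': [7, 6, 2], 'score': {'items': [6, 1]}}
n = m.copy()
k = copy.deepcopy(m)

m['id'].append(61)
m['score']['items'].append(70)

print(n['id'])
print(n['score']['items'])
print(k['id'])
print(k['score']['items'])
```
[7, 6, 2, 61]
[6, 1, 70]
[7, 6, 2]
[6, 1]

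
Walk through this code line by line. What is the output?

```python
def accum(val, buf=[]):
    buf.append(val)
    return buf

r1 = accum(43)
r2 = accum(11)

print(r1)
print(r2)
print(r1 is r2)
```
[43, 11]
[43, 11]
True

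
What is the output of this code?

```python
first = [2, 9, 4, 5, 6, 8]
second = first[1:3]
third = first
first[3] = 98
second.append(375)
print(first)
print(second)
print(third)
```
[2, 9, 4, 98, 6, 8]
[9, 4, 375]
[2, 9, 4, 98, 6, 8]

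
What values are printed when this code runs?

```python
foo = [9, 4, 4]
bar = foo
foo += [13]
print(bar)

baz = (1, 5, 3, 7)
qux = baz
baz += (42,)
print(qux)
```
[9, 4, 4, 13]
(1, 5, 3, 7)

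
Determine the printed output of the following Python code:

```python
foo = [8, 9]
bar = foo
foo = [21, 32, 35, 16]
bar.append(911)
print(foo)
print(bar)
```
[21, 32, 35, 16]
[8, 9, 911]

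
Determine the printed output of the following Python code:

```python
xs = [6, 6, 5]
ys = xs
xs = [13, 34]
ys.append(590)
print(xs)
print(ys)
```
[13, 34]
[6, 6, 5, 590]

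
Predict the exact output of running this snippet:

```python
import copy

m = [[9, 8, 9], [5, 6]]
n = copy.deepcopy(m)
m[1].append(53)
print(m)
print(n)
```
[[9, 8, 9], [5, 6, 53]]
[[9, 8, 9], [5, 6]]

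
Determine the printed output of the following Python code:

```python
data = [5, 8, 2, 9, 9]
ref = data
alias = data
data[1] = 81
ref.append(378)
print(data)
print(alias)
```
[5, 81, 2, 9, 9, 378]
[5, 81, 2, 9, 9, 378]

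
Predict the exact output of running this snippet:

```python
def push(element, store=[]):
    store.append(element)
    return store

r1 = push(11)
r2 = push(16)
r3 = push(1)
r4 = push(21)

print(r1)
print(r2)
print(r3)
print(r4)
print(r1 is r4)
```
[11, 16, 1, 21]
[11, 16, 1, 21]
[11, 16, 1, 21]
[11, 16, 1, 21]
True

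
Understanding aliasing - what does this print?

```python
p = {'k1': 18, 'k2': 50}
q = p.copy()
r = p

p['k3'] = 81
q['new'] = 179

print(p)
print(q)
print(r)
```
{'k1': 18, 'k2': 50, 'k3': 81}
{'k1': 18, 'k2': 50, 'new': 179}
{'k1': 18, 'k2': 50, 'k3': 81}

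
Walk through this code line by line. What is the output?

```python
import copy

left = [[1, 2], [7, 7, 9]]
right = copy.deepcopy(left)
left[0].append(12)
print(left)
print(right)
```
[[1, 2, 12], [7, 7, 9]]
[[1, 2], [7, 7, 9]]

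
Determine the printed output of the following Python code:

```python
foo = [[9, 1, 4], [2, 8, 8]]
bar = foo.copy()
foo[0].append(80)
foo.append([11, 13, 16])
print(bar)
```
[[9, 1, 4, 80], [2, 8, 8]]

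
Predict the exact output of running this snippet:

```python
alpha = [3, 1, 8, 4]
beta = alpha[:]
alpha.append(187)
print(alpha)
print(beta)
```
[3, 1, 8, 4, 187]
[3, 1, 8, 4]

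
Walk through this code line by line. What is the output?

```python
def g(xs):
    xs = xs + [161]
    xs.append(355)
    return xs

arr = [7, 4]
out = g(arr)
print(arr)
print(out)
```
[7, 4]
[7, 4, 161, 355]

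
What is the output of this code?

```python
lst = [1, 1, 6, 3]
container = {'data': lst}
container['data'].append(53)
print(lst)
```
[1, 1, 6, 3, 53]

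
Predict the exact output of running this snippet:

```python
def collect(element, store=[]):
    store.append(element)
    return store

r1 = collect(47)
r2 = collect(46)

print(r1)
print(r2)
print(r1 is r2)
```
[47, 46]
[47, 46]
True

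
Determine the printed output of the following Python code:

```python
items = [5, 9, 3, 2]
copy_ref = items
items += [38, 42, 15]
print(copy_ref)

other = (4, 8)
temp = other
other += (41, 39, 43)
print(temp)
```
[5, 9, 3, 2, 38, 42, 15]
(4, 8)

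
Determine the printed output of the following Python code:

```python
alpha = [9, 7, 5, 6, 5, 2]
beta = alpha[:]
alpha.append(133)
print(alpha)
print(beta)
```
[9, 7, 5, 6, 5, 2, 133]
[9, 7, 5, 6, 5, 2]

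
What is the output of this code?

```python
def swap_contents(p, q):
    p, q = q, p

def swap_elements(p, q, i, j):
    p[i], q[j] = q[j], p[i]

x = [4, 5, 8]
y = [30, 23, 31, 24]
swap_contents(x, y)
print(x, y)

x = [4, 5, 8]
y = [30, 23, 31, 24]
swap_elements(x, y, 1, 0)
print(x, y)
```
[4, 5, 8] [30, 23, 31, 24]
[4, 30, 8] [5, 23, 31, 24]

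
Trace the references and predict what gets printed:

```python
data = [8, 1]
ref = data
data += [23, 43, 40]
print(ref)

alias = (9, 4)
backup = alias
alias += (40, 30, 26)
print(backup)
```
[8, 1, 23, 43, 40]
(9, 4)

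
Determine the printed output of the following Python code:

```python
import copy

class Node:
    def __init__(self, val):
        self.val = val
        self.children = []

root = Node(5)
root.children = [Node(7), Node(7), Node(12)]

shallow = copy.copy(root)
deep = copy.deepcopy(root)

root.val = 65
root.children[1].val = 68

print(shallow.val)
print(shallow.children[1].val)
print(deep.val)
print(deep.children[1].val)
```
5
68
5
7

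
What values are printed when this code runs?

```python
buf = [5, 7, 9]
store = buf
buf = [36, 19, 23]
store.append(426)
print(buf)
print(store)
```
[36, 19, 23]
[5, 7, 9, 426]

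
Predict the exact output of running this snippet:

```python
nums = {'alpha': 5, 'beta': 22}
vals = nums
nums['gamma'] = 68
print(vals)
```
{'alpha': 5, 'beta': 22, 'gamma': 68}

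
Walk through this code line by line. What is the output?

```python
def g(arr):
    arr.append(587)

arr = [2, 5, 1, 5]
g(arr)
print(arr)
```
[2, 5, 1, 5, 587]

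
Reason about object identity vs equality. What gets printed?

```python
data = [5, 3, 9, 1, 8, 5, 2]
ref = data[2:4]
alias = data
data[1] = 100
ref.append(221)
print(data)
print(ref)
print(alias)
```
[5, 100, 9, 1, 8, 5, 2]
[9, 1, 221]
[5, 100, 9, 1, 8, 5, 2]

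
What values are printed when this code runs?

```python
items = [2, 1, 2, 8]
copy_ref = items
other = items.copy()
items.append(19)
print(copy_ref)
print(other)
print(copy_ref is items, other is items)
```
[2, 1, 2, 8, 19]
[2, 1, 2, 8]
True False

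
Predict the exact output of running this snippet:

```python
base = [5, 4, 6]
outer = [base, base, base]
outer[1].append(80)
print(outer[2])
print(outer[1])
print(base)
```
[5, 4, 6, 80]
[5, 4, 6, 80]
[5, 4, 6, 80]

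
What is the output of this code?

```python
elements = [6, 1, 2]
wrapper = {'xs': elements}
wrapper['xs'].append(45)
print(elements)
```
[6, 1, 2, 45]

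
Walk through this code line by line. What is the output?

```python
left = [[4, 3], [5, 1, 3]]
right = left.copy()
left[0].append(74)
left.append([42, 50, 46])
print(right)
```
[[4, 3, 74], [5, 1, 3]]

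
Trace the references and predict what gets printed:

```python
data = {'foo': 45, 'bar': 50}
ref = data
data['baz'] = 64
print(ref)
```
{'foo': 45, 'bar': 50, 'baz': 64}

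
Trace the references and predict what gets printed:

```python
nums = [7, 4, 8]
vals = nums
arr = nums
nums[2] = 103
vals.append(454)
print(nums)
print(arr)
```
[7, 4, 103, 454]
[7, 4, 103, 454]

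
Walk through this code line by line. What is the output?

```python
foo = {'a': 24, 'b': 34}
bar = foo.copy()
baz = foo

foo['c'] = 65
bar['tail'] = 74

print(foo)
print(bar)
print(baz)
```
{'a': 24, 'b': 34, 'c': 65}
{'a': 24, 'b': 34, 'tail': 74}
{'a': 24, 'b': 34, 'c': 65}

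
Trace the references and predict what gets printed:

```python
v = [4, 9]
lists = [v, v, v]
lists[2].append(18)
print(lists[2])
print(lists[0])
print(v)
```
[4, 9, 18]
[4, 9, 18]
[4, 9, 18]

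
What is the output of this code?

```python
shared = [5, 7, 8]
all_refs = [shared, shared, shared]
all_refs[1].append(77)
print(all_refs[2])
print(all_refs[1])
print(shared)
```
[5, 7, 8, 77]
[5, 7, 8, 77]
[5, 7, 8, 77]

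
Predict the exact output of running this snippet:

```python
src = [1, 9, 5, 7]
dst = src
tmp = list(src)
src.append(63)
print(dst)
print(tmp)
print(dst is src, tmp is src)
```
[1, 9, 5, 7, 63]
[1, 9, 5, 7]
True False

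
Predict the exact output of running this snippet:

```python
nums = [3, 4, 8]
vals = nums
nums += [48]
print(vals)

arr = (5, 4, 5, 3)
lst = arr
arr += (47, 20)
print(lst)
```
[3, 4, 8, 48]
(5, 4, 5, 3)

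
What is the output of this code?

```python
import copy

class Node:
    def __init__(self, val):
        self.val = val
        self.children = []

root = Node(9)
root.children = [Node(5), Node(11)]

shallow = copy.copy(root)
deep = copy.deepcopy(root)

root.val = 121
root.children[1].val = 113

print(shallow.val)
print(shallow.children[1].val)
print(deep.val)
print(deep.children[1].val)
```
9
113
9
11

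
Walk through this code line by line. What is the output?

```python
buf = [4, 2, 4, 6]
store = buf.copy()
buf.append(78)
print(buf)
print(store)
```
[4, 2, 4, 6, 78]
[4, 2, 4, 6]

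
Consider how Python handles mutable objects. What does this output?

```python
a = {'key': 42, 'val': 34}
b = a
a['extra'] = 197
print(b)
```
{'key': 42, 'val': 34, 'extra': 197}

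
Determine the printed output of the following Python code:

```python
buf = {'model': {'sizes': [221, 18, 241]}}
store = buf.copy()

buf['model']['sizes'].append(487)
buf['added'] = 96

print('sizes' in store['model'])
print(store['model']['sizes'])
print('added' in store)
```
True
[221, 18, 241, 487]
False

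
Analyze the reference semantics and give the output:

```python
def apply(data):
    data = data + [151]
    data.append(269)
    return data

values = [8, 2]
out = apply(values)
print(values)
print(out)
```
[8, 2]
[8, 2, 151, 269]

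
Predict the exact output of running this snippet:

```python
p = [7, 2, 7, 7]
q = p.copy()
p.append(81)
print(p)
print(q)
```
[7, 2, 7, 7, 81]
[7, 2, 7, 7]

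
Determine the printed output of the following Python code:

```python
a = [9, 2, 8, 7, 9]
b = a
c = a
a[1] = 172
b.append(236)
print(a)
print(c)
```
[9, 172, 8, 7, 9, 236]
[9, 172, 8, 7, 9, 236]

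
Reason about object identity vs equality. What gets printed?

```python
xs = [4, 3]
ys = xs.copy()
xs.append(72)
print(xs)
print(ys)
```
[4, 3, 72]
[4, 3]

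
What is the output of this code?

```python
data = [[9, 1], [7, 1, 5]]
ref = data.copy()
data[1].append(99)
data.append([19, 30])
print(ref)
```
[[9, 1], [7, 1, 5, 99]]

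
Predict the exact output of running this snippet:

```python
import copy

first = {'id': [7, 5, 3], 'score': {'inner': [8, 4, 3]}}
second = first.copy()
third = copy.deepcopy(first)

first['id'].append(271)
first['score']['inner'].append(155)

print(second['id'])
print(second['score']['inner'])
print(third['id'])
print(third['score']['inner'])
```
[7, 5, 3, 271]
[8, 4, 3, 155]
[7, 5, 3]
[8, 4, 3]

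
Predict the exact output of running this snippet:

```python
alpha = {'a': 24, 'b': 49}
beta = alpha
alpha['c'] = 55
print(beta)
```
{'a': 24, 'b': 49, 'c': 55}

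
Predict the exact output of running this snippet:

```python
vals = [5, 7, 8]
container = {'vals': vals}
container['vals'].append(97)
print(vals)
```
[5, 7, 8, 97]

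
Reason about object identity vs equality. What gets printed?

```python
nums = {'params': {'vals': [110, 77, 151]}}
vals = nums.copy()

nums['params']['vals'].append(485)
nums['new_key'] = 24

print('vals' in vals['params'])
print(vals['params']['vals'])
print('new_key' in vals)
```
True
[110, 77, 151, 485]
False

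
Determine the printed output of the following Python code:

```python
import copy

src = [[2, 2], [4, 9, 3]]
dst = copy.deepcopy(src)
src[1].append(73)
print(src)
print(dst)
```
[[2, 2], [4, 9, 3, 73]]
[[2, 2], [4, 9, 3]]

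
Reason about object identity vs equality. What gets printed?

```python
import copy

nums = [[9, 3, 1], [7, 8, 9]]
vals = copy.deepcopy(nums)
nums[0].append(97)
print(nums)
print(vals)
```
[[9, 3, 1, 97], [7, 8, 9]]
[[9, 3, 1], [7, 8, 9]]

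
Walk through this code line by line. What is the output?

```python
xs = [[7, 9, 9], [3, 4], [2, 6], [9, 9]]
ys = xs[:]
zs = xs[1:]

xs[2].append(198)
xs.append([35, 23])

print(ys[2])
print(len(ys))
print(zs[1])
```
[2, 6, 198]
4
[2, 6, 198]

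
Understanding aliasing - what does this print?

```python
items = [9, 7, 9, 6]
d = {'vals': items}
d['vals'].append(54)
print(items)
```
[9, 7, 9, 6, 54]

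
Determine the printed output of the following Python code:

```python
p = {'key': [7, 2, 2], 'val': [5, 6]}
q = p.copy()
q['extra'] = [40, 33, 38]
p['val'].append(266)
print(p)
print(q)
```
{'key': [7, 2, 2], 'val': [5, 6, 266]}
{'key': [7, 2, 2], 'val': [5, 6, 266], 'extra': [40, 33, 38]}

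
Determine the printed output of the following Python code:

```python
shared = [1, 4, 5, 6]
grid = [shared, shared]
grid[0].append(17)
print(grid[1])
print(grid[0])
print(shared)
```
[1, 4, 5, 6, 17]
[1, 4, 5, 6, 17]
[1, 4, 5, 6, 17]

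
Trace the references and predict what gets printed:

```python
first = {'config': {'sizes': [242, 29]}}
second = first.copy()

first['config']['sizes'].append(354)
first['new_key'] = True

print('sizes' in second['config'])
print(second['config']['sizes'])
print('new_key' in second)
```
True
[242, 29, 354]
False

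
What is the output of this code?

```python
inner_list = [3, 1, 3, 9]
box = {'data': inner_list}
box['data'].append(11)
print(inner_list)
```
[3, 1, 3, 9, 11]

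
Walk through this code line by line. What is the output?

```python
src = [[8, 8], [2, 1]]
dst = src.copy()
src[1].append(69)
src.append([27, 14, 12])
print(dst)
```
[[8, 8], [2, 1, 69]]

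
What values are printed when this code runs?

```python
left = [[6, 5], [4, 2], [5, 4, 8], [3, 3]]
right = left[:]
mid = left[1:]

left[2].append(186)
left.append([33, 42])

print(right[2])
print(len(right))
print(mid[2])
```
[5, 4, 8, 186]
4
[3, 3]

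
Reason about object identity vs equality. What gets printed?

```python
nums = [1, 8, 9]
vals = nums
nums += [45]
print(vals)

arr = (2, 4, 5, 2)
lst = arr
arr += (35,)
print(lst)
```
[1, 8, 9, 45]
(2, 4, 5, 2)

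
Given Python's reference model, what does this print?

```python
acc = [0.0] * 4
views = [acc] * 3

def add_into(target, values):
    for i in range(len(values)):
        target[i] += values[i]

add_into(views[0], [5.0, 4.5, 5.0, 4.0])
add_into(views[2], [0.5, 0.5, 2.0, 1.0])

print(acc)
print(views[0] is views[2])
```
[5.5, 5.0, 7.0, 5.0]
True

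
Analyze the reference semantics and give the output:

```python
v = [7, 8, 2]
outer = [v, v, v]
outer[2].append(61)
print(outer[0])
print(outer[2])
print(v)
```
[7, 8, 2, 61]
[7, 8, 2, 61]
[7, 8, 2, 61]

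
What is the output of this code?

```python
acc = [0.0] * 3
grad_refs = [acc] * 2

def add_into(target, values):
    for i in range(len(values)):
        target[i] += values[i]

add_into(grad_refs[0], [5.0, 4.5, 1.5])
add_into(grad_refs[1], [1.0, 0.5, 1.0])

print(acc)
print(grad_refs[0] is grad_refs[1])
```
[6.0, 5.0, 2.5]
True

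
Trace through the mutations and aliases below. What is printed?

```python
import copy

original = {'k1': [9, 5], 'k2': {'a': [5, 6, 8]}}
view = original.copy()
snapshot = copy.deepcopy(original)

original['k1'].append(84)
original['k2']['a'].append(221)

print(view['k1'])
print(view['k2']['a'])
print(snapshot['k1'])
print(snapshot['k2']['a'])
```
[9, 5, 84]
[5, 6, 8, 221]
[9, 5]
[5, 6, 8]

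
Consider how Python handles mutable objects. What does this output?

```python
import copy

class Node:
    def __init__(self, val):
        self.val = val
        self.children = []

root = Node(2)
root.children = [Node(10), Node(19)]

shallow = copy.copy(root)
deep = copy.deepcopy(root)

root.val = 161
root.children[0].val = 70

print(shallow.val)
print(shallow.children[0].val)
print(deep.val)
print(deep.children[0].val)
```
2
70
2
10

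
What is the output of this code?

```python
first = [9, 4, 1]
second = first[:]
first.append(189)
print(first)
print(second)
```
[9, 4, 1, 189]
[9, 4, 1]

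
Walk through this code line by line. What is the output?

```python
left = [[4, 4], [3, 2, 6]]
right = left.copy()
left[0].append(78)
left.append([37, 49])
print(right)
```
[[4, 4, 78], [3, 2, 6]]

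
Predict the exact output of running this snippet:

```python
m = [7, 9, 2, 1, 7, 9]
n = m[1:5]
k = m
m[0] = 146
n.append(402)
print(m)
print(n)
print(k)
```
[146, 9, 2, 1, 7, 9]
[9, 2, 1, 7, 402]
[146, 9, 2, 1, 7, 9]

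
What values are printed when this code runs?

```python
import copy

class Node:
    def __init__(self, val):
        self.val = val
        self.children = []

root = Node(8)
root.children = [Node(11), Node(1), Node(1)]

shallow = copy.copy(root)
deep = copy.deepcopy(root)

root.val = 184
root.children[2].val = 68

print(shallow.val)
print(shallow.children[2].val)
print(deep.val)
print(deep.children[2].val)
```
8
68
8
1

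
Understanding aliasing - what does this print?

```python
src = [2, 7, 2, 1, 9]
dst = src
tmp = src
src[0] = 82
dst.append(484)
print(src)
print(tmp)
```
[82, 7, 2, 1, 9, 484]
[82, 7, 2, 1, 9, 484]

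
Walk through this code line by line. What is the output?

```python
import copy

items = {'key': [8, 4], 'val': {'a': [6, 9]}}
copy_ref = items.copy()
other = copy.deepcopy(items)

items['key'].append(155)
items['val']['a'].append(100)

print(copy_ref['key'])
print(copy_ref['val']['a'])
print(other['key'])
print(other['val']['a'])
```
[8, 4, 155]
[6, 9, 100]
[8, 4]
[6, 9]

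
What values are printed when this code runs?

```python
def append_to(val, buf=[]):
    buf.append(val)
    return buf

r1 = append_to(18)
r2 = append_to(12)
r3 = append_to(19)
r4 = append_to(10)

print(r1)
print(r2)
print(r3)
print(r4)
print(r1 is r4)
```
[18, 12, 19, 10]
[18, 12, 19, 10]
[18, 12, 19, 10]
[18, 12, 19, 10]
True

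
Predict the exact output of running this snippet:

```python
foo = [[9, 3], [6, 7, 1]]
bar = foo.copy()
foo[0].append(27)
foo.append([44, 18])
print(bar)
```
[[9, 3, 27], [6, 7, 1]]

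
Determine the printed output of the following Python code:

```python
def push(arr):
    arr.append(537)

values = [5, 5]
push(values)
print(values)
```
[5, 5, 537]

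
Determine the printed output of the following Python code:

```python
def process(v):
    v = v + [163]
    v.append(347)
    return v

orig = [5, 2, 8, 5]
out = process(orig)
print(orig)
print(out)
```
[5, 2, 8, 5]
[5, 2, 8, 5, 163, 347]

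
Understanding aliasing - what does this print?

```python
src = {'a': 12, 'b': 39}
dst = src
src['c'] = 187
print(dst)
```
{'a': 12, 'b': 39, 'c': 187}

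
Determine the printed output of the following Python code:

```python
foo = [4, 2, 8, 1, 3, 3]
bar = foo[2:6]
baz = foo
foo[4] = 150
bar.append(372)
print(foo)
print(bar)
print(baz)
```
[4, 2, 8, 1, 150, 3]
[8, 1, 3, 3, 372]
[4, 2, 8, 1, 150, 3]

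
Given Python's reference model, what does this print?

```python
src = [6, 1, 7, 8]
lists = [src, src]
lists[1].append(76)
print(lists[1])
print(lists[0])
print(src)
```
[6, 1, 7, 8, 76]
[6, 1, 7, 8, 76]
[6, 1, 7, 8, 76]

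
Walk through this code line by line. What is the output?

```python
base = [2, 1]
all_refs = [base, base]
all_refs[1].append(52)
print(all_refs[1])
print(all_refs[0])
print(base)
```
[2, 1, 52]
[2, 1, 52]
[2, 1, 52]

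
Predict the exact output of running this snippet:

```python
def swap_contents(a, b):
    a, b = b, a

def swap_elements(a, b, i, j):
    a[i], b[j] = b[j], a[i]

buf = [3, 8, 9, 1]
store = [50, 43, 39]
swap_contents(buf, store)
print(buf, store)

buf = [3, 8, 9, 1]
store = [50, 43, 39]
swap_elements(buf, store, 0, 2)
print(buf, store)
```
[3, 8, 9, 1] [50, 43, 39]
[39, 8, 9, 1] [50, 43, 3]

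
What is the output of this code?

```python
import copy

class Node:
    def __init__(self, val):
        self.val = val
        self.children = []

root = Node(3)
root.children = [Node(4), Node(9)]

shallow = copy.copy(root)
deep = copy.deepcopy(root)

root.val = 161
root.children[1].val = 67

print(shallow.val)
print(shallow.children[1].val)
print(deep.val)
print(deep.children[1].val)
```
3
67
3
9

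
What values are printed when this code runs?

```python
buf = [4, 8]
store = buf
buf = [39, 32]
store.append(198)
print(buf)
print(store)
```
[39, 32]
[4, 8, 198]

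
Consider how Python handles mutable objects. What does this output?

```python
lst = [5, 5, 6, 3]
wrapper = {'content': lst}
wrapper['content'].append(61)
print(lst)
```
[5, 5, 6, 3, 61]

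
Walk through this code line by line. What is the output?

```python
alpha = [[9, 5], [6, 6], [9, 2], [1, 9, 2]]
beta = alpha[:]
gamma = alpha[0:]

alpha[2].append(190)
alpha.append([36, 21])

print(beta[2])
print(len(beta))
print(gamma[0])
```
[9, 2, 190]
4
[9, 5]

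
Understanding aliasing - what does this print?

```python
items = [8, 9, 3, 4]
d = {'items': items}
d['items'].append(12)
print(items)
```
[8, 9, 3, 4, 12]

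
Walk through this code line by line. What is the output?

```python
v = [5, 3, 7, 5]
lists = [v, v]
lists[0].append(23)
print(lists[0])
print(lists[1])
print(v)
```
[5, 3, 7, 5, 23]
[5, 3, 7, 5, 23]
[5, 3, 7, 5, 23]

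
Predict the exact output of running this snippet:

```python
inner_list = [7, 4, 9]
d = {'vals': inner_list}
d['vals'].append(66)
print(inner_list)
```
[7, 4, 9, 66]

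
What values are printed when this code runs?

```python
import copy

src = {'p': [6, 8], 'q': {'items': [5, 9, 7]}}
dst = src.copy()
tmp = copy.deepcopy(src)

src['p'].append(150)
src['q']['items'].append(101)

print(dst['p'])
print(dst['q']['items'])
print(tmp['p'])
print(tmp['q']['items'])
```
[6, 8, 150]
[5, 9, 7, 101]
[6, 8]
[5, 9, 7]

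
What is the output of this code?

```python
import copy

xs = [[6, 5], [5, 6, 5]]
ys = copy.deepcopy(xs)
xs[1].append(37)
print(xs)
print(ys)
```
[[6, 5], [5, 6, 5, 37]]
[[6, 5], [5, 6, 5]]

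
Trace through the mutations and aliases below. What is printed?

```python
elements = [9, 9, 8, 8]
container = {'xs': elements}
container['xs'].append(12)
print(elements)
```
[9, 9, 8, 8, 12]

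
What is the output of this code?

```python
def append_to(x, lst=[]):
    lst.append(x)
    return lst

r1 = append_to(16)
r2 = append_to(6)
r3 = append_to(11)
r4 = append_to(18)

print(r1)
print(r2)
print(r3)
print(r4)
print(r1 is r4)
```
[16, 6, 11, 18]
[16, 6, 11, 18]
[16, 6, 11, 18]
[16, 6, 11, 18]
True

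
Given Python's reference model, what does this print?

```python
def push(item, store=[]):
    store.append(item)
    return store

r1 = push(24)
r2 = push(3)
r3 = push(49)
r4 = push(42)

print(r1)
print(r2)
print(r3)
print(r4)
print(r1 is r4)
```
[24, 3, 49, 42]
[24, 3, 49, 42]
[24, 3, 49, 42]
[24, 3, 49, 42]
True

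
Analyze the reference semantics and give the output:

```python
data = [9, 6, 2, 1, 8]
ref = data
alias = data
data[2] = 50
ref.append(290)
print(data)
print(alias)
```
[9, 6, 50, 1, 8, 290]
[9, 6, 50, 1, 8, 290]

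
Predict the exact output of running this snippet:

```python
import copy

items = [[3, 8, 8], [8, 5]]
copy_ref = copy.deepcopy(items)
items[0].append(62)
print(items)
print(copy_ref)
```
[[3, 8, 8, 62], [8, 5]]
[[3, 8, 8], [8, 5]]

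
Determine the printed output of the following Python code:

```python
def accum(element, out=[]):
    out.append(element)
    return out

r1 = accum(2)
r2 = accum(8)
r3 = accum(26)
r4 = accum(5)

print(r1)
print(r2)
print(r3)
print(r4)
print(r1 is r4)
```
[2, 8, 26, 5]
[2, 8, 26, 5]
[2, 8, 26, 5]
[2, 8, 26, 5]
True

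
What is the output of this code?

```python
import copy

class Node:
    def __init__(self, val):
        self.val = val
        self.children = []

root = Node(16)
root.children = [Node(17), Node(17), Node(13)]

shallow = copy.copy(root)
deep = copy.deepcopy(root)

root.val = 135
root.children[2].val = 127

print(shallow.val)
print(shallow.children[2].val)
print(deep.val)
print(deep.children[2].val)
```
16
127
16
13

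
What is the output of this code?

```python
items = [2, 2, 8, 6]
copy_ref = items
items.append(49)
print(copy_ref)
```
[2, 2, 8, 6, 49]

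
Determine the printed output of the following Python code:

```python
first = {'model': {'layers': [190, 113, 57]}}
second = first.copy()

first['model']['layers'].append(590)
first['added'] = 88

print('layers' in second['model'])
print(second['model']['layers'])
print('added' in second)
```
True
[190, 113, 57, 590]
False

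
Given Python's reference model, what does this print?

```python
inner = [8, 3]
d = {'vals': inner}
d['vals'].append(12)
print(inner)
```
[8, 3, 12]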